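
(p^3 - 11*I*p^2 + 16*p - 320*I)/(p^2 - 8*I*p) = p - 3*I + 40/p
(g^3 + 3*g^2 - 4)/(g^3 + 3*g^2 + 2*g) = (g^2 + g - 2)/(g*(g + 1))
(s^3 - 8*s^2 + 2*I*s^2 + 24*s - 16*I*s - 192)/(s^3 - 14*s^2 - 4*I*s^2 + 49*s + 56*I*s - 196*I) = (s^2 + s*(-8 + 6*I) - 48*I)/(s^2 - 14*s + 49)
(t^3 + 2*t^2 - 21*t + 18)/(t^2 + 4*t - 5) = (t^2 + 3*t - 18)/(t + 5)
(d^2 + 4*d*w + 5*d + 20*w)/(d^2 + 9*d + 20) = (d + 4*w)/(d + 4)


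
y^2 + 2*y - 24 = (y - 4)*(y + 6)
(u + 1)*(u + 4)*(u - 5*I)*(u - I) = u^4 + 5*u^3 - 6*I*u^3 - u^2 - 30*I*u^2 - 25*u - 24*I*u - 20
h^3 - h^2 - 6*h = h*(h - 3)*(h + 2)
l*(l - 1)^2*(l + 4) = l^4 + 2*l^3 - 7*l^2 + 4*l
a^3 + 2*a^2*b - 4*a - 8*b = (a - 2)*(a + 2)*(a + 2*b)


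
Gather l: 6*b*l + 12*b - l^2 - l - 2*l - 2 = 12*b - l^2 + l*(6*b - 3) - 2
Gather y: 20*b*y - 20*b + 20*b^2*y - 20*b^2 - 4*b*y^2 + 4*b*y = -20*b^2 - 4*b*y^2 - 20*b + y*(20*b^2 + 24*b)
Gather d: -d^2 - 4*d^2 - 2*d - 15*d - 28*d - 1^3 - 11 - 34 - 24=-5*d^2 - 45*d - 70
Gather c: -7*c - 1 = -7*c - 1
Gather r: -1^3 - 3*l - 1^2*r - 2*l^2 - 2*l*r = -2*l^2 - 3*l + r*(-2*l - 1) - 1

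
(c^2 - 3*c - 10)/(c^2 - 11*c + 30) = (c + 2)/(c - 6)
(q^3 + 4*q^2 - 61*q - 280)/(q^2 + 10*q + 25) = (q^2 - q - 56)/(q + 5)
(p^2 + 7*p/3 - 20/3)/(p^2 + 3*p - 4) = (p - 5/3)/(p - 1)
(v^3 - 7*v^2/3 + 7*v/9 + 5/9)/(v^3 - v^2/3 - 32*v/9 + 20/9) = (3*v^2 - 2*v - 1)/(3*v^2 + 4*v - 4)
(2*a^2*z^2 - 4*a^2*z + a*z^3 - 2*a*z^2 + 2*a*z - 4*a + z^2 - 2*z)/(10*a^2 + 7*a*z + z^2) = (a*z^2 - 2*a*z + z - 2)/(5*a + z)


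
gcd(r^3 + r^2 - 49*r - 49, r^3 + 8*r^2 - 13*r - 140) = r + 7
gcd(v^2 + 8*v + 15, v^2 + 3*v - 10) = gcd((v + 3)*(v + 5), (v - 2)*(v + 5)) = v + 5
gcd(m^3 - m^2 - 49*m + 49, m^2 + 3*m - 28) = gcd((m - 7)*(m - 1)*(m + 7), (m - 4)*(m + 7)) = m + 7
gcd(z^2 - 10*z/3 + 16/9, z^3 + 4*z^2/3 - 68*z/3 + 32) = z - 8/3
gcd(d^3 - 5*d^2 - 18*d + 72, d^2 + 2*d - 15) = d - 3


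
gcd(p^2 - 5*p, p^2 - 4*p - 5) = p - 5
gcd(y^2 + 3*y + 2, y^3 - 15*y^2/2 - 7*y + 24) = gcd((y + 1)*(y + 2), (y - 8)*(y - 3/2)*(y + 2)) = y + 2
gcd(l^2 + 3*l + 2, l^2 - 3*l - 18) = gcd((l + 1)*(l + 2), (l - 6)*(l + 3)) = 1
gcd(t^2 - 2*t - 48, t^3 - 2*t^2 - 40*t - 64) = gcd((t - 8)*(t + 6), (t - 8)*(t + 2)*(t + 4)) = t - 8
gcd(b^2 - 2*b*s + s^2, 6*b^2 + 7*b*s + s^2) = 1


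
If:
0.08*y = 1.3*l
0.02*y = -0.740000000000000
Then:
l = -2.28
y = -37.00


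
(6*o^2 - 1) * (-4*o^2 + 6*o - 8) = -24*o^4 + 36*o^3 - 44*o^2 - 6*o + 8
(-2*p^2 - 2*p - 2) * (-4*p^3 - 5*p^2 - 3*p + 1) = 8*p^5 + 18*p^4 + 24*p^3 + 14*p^2 + 4*p - 2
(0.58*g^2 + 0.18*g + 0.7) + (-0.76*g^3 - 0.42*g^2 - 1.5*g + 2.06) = -0.76*g^3 + 0.16*g^2 - 1.32*g + 2.76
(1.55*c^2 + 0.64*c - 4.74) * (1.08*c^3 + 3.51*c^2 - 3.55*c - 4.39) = 1.674*c^5 + 6.1317*c^4 - 8.3753*c^3 - 25.7139*c^2 + 14.0174*c + 20.8086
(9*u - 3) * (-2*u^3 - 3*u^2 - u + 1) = -18*u^4 - 21*u^3 + 12*u - 3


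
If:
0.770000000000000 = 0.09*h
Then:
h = 8.56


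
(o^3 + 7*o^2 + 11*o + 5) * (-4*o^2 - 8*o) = -4*o^5 - 36*o^4 - 100*o^3 - 108*o^2 - 40*o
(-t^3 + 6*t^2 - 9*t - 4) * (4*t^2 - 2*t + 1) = -4*t^5 + 26*t^4 - 49*t^3 + 8*t^2 - t - 4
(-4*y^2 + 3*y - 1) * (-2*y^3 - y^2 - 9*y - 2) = 8*y^5 - 2*y^4 + 35*y^3 - 18*y^2 + 3*y + 2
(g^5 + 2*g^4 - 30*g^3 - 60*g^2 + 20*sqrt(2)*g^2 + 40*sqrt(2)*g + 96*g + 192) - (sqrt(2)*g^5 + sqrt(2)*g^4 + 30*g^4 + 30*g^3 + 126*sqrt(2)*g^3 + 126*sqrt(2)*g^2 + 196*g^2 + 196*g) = -sqrt(2)*g^5 + g^5 - 28*g^4 - sqrt(2)*g^4 - 126*sqrt(2)*g^3 - 60*g^3 - 256*g^2 - 106*sqrt(2)*g^2 - 100*g + 40*sqrt(2)*g + 192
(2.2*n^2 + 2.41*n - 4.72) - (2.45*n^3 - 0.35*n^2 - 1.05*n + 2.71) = -2.45*n^3 + 2.55*n^2 + 3.46*n - 7.43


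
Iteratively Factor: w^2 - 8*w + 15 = (w - 5)*(w - 3)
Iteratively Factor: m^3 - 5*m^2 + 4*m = (m - 4)*(m^2 - m) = m*(m - 4)*(m - 1)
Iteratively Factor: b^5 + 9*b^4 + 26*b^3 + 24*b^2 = (b)*(b^4 + 9*b^3 + 26*b^2 + 24*b) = b*(b + 2)*(b^3 + 7*b^2 + 12*b) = b^2*(b + 2)*(b^2 + 7*b + 12) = b^2*(b + 2)*(b + 3)*(b + 4)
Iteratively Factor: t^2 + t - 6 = (t + 3)*(t - 2)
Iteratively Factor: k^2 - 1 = (k - 1)*(k + 1)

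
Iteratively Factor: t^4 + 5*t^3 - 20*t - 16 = (t + 4)*(t^3 + t^2 - 4*t - 4) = (t + 2)*(t + 4)*(t^2 - t - 2) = (t - 2)*(t + 2)*(t + 4)*(t + 1)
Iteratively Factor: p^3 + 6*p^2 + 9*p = (p + 3)*(p^2 + 3*p) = (p + 3)^2*(p)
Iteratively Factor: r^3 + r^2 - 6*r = (r)*(r^2 + r - 6) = r*(r - 2)*(r + 3)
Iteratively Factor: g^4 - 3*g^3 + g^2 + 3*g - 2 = (g - 1)*(g^3 - 2*g^2 - g + 2) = (g - 2)*(g - 1)*(g^2 - 1) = (g - 2)*(g - 1)*(g + 1)*(g - 1)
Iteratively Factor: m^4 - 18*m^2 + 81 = (m + 3)*(m^3 - 3*m^2 - 9*m + 27) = (m + 3)^2*(m^2 - 6*m + 9) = (m - 3)*(m + 3)^2*(m - 3)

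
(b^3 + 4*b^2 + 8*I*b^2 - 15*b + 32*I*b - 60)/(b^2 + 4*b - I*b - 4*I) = (b^2 + 8*I*b - 15)/(b - I)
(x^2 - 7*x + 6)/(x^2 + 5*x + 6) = (x^2 - 7*x + 6)/(x^2 + 5*x + 6)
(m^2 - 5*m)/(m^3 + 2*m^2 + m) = (m - 5)/(m^2 + 2*m + 1)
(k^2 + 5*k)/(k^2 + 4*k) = (k + 5)/(k + 4)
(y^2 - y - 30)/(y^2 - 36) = (y + 5)/(y + 6)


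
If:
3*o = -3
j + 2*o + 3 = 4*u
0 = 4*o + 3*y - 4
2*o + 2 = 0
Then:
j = 4*u - 1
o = -1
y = 8/3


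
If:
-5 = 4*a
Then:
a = -5/4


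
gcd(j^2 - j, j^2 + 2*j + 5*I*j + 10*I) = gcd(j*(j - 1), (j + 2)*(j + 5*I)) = 1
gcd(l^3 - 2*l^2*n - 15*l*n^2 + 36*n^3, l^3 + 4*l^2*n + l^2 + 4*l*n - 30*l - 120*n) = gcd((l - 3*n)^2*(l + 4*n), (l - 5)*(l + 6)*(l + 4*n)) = l + 4*n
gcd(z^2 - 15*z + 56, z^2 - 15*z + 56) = z^2 - 15*z + 56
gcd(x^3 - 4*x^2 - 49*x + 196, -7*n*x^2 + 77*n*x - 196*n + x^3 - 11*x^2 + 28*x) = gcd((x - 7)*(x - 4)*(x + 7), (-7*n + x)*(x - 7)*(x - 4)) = x^2 - 11*x + 28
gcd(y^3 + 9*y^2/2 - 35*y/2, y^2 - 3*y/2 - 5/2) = y - 5/2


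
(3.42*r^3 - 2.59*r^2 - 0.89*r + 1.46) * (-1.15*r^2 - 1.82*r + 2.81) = -3.933*r^5 - 3.2459*r^4 + 15.3475*r^3 - 7.3371*r^2 - 5.1581*r + 4.1026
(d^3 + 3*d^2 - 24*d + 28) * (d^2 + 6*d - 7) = d^5 + 9*d^4 - 13*d^3 - 137*d^2 + 336*d - 196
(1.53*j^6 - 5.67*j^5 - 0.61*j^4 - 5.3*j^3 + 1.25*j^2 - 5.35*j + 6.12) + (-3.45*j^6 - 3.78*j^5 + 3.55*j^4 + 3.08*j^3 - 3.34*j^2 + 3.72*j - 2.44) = -1.92*j^6 - 9.45*j^5 + 2.94*j^4 - 2.22*j^3 - 2.09*j^2 - 1.63*j + 3.68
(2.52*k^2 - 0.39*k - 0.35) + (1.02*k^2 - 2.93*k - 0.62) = 3.54*k^2 - 3.32*k - 0.97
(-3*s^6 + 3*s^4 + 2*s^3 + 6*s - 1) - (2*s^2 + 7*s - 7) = -3*s^6 + 3*s^4 + 2*s^3 - 2*s^2 - s + 6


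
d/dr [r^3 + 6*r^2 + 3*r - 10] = 3*r^2 + 12*r + 3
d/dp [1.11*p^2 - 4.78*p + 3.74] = 2.22*p - 4.78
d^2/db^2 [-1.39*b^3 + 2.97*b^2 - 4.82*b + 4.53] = 5.94 - 8.34*b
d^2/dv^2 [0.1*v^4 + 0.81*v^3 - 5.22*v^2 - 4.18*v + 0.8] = 1.2*v^2 + 4.86*v - 10.44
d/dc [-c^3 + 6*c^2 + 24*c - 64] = -3*c^2 + 12*c + 24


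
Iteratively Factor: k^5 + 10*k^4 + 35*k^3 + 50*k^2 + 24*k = (k + 3)*(k^4 + 7*k^3 + 14*k^2 + 8*k) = k*(k + 3)*(k^3 + 7*k^2 + 14*k + 8) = k*(k + 2)*(k + 3)*(k^2 + 5*k + 4) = k*(k + 2)*(k + 3)*(k + 4)*(k + 1)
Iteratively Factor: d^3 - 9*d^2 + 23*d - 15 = (d - 5)*(d^2 - 4*d + 3) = (d - 5)*(d - 1)*(d - 3)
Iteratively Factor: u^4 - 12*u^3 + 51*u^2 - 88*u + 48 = (u - 4)*(u^3 - 8*u^2 + 19*u - 12) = (u - 4)*(u - 1)*(u^2 - 7*u + 12) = (u - 4)^2*(u - 1)*(u - 3)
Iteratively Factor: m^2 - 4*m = (m - 4)*(m)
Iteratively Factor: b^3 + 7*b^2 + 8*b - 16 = (b + 4)*(b^2 + 3*b - 4) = (b + 4)^2*(b - 1)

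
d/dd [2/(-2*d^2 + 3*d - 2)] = 2*(4*d - 3)/(2*d^2 - 3*d + 2)^2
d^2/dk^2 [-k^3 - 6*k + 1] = -6*k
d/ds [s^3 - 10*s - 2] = 3*s^2 - 10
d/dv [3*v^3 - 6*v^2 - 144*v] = 9*v^2 - 12*v - 144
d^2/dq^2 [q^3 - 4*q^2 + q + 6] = 6*q - 8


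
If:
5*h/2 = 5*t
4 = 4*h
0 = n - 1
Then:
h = 1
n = 1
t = 1/2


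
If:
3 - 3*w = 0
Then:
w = 1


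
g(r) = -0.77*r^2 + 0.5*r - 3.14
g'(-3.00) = 5.12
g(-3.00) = -11.57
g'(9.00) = -13.36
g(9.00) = -61.01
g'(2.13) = -2.78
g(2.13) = -5.57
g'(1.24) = -1.41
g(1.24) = -3.70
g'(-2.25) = 3.96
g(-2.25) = -8.16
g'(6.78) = -9.94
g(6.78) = -35.15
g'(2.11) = -2.75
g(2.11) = -5.51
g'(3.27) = -4.54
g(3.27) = -9.74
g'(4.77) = -6.85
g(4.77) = -18.27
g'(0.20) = 0.19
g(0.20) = -3.07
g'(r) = 0.5 - 1.54*r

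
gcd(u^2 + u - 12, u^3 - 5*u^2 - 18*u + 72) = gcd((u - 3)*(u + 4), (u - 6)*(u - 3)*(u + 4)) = u^2 + u - 12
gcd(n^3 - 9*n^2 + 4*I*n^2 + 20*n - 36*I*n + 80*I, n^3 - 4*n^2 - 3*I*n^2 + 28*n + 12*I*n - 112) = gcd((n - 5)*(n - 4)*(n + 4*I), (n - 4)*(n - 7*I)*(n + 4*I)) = n^2 + n*(-4 + 4*I) - 16*I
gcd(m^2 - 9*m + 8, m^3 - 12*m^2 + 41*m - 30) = m - 1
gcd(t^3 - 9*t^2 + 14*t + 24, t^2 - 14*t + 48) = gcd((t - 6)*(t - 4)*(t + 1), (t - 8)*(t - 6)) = t - 6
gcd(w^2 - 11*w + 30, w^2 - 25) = w - 5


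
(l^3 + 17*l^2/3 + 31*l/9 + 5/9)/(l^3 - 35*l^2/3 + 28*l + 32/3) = (3*l^2 + 16*l + 5)/(3*(l^2 - 12*l + 32))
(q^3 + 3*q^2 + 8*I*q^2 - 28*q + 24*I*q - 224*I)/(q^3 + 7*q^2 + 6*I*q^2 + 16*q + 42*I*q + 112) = (q - 4)/(q - 2*I)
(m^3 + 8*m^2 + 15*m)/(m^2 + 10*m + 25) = m*(m + 3)/(m + 5)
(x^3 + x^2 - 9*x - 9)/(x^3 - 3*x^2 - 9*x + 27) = (x + 1)/(x - 3)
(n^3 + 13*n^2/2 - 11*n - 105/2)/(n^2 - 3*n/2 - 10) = (n^2 + 4*n - 21)/(n - 4)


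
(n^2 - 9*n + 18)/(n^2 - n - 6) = (n - 6)/(n + 2)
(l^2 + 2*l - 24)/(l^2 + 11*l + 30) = (l - 4)/(l + 5)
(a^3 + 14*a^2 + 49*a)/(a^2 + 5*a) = (a^2 + 14*a + 49)/(a + 5)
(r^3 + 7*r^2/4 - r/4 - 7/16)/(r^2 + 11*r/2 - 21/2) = (16*r^3 + 28*r^2 - 4*r - 7)/(8*(2*r^2 + 11*r - 21))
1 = 1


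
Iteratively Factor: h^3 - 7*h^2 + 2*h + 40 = (h - 4)*(h^2 - 3*h - 10) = (h - 4)*(h + 2)*(h - 5)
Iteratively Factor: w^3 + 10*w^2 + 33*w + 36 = (w + 3)*(w^2 + 7*w + 12) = (w + 3)*(w + 4)*(w + 3)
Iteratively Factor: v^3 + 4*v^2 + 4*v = (v + 2)*(v^2 + 2*v) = (v + 2)^2*(v)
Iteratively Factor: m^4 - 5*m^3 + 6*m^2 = (m)*(m^3 - 5*m^2 + 6*m) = m^2*(m^2 - 5*m + 6) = m^2*(m - 3)*(m - 2)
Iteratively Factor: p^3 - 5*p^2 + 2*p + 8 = (p + 1)*(p^2 - 6*p + 8) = (p - 4)*(p + 1)*(p - 2)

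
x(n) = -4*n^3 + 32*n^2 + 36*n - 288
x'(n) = -12*n^2 + 64*n + 36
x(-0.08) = -290.67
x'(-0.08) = 30.80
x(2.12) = -105.97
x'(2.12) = 117.75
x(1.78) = -145.09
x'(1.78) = 111.90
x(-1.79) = -226.97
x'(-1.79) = -117.01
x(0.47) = -264.43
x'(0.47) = 63.43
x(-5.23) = 971.24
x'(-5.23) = -626.95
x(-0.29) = -295.65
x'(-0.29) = 16.43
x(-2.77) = -57.17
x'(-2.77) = -233.35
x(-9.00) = 4896.00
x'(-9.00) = -1512.00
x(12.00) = -2160.00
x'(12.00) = -924.00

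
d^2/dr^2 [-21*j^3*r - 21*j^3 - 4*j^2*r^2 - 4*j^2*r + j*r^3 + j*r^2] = 2*j*(-4*j + 3*r + 1)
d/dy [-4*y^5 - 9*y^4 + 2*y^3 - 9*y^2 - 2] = 2*y*(-10*y^3 - 18*y^2 + 3*y - 9)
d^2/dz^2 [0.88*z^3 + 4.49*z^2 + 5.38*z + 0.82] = 5.28*z + 8.98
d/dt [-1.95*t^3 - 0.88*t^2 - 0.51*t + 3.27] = -5.85*t^2 - 1.76*t - 0.51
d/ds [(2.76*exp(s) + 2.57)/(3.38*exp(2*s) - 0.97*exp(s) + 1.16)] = (-9.3288*exp(2*s) - 17.3732*exp(s) + 5.6945)*exp(s)/(11.4244*exp(4*s) - 6.5572*exp(3*s) + 8.7825*exp(2*s) - 2.2504*exp(s) + 1.3456)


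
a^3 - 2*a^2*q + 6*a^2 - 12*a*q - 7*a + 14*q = (a - 1)*(a + 7)*(a - 2*q)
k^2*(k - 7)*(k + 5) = k^4 - 2*k^3 - 35*k^2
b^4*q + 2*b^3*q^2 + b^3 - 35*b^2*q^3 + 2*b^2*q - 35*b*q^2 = b*(b - 5*q)*(b + 7*q)*(b*q + 1)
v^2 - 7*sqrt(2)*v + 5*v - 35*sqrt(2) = (v + 5)*(v - 7*sqrt(2))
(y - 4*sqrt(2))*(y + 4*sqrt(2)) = y^2 - 32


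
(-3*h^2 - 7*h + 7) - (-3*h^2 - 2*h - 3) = 10 - 5*h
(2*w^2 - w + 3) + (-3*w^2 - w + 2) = -w^2 - 2*w + 5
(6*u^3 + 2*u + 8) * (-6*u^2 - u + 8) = -36*u^5 - 6*u^4 + 36*u^3 - 50*u^2 + 8*u + 64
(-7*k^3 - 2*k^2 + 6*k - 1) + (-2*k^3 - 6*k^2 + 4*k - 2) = -9*k^3 - 8*k^2 + 10*k - 3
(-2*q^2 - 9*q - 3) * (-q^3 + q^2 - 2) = 2*q^5 + 7*q^4 - 6*q^3 + q^2 + 18*q + 6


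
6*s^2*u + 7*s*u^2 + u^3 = u*(s + u)*(6*s + u)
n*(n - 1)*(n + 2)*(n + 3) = n^4 + 4*n^3 + n^2 - 6*n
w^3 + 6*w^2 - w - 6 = (w - 1)*(w + 1)*(w + 6)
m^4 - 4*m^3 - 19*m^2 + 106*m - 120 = (m - 4)*(m - 3)*(m - 2)*(m + 5)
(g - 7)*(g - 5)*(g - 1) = g^3 - 13*g^2 + 47*g - 35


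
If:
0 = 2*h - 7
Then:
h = 7/2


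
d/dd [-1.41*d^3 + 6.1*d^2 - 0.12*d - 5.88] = -4.23*d^2 + 12.2*d - 0.12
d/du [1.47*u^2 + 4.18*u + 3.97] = 2.94*u + 4.18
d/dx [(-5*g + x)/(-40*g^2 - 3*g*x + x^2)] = (-40*g^2 - 3*g*x + x^2 - (3*g - 2*x)*(5*g - x))/(40*g^2 + 3*g*x - x^2)^2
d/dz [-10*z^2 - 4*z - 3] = -20*z - 4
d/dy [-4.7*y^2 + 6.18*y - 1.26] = 6.18 - 9.4*y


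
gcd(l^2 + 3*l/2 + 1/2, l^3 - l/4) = l + 1/2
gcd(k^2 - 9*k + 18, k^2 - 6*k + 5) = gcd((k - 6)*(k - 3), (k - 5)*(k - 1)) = 1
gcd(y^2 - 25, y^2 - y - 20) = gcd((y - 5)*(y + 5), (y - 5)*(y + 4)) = y - 5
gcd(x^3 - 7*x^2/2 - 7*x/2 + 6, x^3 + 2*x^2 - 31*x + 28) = x^2 - 5*x + 4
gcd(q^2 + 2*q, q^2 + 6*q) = q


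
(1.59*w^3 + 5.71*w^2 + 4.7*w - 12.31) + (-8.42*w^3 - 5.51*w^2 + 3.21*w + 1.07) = -6.83*w^3 + 0.2*w^2 + 7.91*w - 11.24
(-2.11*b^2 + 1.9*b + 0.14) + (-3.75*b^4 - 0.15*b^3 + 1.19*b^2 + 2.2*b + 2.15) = -3.75*b^4 - 0.15*b^3 - 0.92*b^2 + 4.1*b + 2.29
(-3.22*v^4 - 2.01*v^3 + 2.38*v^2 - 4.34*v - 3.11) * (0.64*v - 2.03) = -2.0608*v^5 + 5.2502*v^4 + 5.6035*v^3 - 7.609*v^2 + 6.8198*v + 6.3133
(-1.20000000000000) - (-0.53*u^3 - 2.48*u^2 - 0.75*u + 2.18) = 0.53*u^3 + 2.48*u^2 + 0.75*u - 3.38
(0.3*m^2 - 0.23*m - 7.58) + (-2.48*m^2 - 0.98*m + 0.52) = -2.18*m^2 - 1.21*m - 7.06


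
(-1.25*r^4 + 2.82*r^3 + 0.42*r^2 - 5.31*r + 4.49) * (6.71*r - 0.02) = -8.3875*r^5 + 18.9472*r^4 + 2.7618*r^3 - 35.6385*r^2 + 30.2341*r - 0.0898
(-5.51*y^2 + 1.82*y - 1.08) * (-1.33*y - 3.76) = 7.3283*y^3 + 18.297*y^2 - 5.4068*y + 4.0608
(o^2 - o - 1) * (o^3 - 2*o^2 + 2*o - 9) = o^5 - 3*o^4 + 3*o^3 - 9*o^2 + 7*o + 9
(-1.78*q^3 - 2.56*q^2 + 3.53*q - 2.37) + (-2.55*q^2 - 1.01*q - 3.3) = -1.78*q^3 - 5.11*q^2 + 2.52*q - 5.67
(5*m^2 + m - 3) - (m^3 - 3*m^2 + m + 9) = -m^3 + 8*m^2 - 12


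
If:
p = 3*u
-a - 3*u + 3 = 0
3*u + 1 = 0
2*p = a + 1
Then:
No Solution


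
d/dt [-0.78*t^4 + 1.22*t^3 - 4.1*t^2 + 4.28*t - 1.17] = -3.12*t^3 + 3.66*t^2 - 8.2*t + 4.28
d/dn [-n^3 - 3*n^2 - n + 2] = -3*n^2 - 6*n - 1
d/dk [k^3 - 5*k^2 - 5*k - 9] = 3*k^2 - 10*k - 5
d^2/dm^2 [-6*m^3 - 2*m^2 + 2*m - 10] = -36*m - 4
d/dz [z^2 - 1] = 2*z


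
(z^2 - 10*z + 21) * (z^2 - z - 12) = z^4 - 11*z^3 + 19*z^2 + 99*z - 252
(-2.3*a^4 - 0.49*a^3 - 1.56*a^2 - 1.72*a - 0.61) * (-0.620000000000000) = 1.426*a^4 + 0.3038*a^3 + 0.9672*a^2 + 1.0664*a + 0.3782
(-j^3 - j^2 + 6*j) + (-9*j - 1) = -j^3 - j^2 - 3*j - 1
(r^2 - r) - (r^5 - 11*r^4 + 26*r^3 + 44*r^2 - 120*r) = -r^5 + 11*r^4 - 26*r^3 - 43*r^2 + 119*r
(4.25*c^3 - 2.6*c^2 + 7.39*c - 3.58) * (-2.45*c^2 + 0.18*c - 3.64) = -10.4125*c^5 + 7.135*c^4 - 34.0435*c^3 + 19.5652*c^2 - 27.544*c + 13.0312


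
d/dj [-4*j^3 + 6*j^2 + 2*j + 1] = -12*j^2 + 12*j + 2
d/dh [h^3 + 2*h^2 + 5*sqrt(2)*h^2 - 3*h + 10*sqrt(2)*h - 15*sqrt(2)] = 3*h^2 + 4*h + 10*sqrt(2)*h - 3 + 10*sqrt(2)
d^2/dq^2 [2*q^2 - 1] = 4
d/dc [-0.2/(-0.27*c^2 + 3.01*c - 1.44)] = (0.602 - 0.108*c)/(0.27*c^2 - 3.01*c + 1.44)^2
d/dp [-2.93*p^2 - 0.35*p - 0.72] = -5.86*p - 0.35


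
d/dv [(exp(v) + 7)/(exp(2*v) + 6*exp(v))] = (-exp(2*v) - 14*exp(v) - 42)*exp(-v)/(exp(2*v) + 12*exp(v) + 36)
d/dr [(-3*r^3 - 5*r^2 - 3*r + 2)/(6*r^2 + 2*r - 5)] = (-18*r^4 - 12*r^3 + 53*r^2 + 26*r + 11)/(36*r^4 + 24*r^3 - 56*r^2 - 20*r + 25)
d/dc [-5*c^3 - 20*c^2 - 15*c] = -15*c^2 - 40*c - 15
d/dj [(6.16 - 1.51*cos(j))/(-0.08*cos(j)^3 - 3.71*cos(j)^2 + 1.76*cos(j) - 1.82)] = (0.2416*cos(j)^3 + 4.1237*cos(j)^2 - 45.7072*cos(j) + 8.0934)*sin(j)/(0.0064*cos(j)^6 + 0.5936*cos(j)^5 + 13.4825*cos(j)^4 - 12.768*cos(j)^3 + 16.602*cos(j)^2 - 6.4064*cos(j) + 3.3124)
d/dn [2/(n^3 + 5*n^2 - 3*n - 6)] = 2*(-3*n^2 - 10*n + 3)/(n^3 + 5*n^2 - 3*n - 6)^2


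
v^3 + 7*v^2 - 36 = (v - 2)*(v + 3)*(v + 6)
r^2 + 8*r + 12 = (r + 2)*(r + 6)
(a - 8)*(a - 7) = a^2 - 15*a + 56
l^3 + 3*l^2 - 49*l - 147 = (l - 7)*(l + 3)*(l + 7)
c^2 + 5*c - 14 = (c - 2)*(c + 7)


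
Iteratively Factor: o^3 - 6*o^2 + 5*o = (o - 5)*(o^2 - o) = o*(o - 5)*(o - 1)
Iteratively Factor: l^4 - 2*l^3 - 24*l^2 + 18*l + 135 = (l + 3)*(l^3 - 5*l^2 - 9*l + 45) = (l - 3)*(l + 3)*(l^2 - 2*l - 15) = (l - 5)*(l - 3)*(l + 3)*(l + 3)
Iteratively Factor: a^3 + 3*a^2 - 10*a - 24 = (a + 4)*(a^2 - a - 6) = (a - 3)*(a + 4)*(a + 2)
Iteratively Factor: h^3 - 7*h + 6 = (h - 2)*(h^2 + 2*h - 3) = (h - 2)*(h + 3)*(h - 1)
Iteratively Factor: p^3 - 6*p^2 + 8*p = (p - 2)*(p^2 - 4*p) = (p - 4)*(p - 2)*(p)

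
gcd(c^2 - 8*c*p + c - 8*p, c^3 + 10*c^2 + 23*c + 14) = c + 1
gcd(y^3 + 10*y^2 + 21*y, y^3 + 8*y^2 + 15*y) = y^2 + 3*y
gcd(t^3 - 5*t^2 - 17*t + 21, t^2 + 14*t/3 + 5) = t + 3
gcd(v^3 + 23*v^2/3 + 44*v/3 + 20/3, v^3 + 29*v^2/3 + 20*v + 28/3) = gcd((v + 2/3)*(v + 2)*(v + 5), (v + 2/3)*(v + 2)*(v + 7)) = v^2 + 8*v/3 + 4/3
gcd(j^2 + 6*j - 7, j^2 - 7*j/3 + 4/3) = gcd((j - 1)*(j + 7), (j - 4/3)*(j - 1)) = j - 1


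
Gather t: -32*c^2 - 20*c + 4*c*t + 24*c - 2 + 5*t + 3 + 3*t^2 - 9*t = -32*c^2 + 4*c + 3*t^2 + t*(4*c - 4) + 1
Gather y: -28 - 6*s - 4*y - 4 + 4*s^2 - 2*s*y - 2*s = 4*s^2 - 8*s + y*(-2*s - 4) - 32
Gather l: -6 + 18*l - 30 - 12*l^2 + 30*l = -12*l^2 + 48*l - 36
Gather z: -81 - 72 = -153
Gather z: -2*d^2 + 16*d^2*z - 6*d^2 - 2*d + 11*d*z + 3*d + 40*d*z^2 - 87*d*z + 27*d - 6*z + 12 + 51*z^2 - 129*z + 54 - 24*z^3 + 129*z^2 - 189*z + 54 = -8*d^2 + 28*d - 24*z^3 + z^2*(40*d + 180) + z*(16*d^2 - 76*d - 324) + 120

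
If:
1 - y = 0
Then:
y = 1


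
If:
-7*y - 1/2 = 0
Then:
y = -1/14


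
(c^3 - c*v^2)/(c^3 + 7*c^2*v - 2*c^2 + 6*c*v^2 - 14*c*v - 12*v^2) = c*(c - v)/(c^2 + 6*c*v - 2*c - 12*v)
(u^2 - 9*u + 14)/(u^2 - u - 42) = (u - 2)/(u + 6)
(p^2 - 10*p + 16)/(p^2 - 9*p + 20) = (p^2 - 10*p + 16)/(p^2 - 9*p + 20)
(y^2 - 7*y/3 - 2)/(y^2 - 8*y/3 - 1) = (3*y + 2)/(3*y + 1)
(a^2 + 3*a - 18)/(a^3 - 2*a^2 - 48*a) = (a - 3)/(a*(a - 8))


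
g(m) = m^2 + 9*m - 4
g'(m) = 2*m + 9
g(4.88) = 63.73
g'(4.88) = 18.76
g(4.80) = 62.24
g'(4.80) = 18.60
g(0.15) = -2.63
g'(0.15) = 9.30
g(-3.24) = -22.66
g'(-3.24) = 2.52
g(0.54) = 1.15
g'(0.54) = 10.08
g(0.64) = 2.17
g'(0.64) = 10.28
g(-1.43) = -14.83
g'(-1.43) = 6.14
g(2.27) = 21.58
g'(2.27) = 13.54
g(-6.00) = -22.00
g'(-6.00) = -3.00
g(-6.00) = -22.00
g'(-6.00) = -3.00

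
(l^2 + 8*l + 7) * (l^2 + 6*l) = l^4 + 14*l^3 + 55*l^2 + 42*l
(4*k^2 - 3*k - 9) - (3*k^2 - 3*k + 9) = k^2 - 18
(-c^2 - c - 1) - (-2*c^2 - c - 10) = c^2 + 9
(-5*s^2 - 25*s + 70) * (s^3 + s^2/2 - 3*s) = -5*s^5 - 55*s^4/2 + 145*s^3/2 + 110*s^2 - 210*s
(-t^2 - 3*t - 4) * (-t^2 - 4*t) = t^4 + 7*t^3 + 16*t^2 + 16*t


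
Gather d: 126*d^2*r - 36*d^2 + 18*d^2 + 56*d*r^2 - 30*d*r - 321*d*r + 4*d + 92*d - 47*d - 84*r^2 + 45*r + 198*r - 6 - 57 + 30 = d^2*(126*r - 18) + d*(56*r^2 - 351*r + 49) - 84*r^2 + 243*r - 33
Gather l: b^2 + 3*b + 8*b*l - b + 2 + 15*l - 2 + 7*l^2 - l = b^2 + 2*b + 7*l^2 + l*(8*b + 14)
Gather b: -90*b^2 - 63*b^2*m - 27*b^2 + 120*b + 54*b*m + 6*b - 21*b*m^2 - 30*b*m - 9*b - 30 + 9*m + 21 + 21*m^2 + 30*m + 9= b^2*(-63*m - 117) + b*(-21*m^2 + 24*m + 117) + 21*m^2 + 39*m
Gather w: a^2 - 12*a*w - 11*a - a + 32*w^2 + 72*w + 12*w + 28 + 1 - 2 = a^2 - 12*a + 32*w^2 + w*(84 - 12*a) + 27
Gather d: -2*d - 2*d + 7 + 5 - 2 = 10 - 4*d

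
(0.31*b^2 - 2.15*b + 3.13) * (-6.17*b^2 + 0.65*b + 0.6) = -1.9127*b^4 + 13.467*b^3 - 20.5236*b^2 + 0.7445*b + 1.878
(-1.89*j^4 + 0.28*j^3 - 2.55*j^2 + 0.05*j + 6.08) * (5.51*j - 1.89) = -10.4139*j^5 + 5.1149*j^4 - 14.5797*j^3 + 5.095*j^2 + 33.4063*j - 11.4912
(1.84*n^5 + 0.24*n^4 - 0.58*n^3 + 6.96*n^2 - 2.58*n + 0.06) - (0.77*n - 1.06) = 1.84*n^5 + 0.24*n^4 - 0.58*n^3 + 6.96*n^2 - 3.35*n + 1.12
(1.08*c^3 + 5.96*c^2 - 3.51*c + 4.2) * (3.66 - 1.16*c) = -1.2528*c^4 - 2.9608*c^3 + 25.8852*c^2 - 17.7186*c + 15.372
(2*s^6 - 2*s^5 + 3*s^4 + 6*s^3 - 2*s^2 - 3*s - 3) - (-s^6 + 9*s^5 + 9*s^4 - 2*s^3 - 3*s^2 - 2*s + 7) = 3*s^6 - 11*s^5 - 6*s^4 + 8*s^3 + s^2 - s - 10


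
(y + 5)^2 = y^2 + 10*y + 25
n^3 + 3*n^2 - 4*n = n*(n - 1)*(n + 4)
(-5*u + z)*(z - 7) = -5*u*z + 35*u + z^2 - 7*z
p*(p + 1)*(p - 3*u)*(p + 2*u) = p^4 - p^3*u + p^3 - 6*p^2*u^2 - p^2*u - 6*p*u^2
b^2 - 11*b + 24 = (b - 8)*(b - 3)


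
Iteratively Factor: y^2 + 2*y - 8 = (y + 4)*(y - 2)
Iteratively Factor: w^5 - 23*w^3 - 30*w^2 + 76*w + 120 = (w - 5)*(w^4 + 5*w^3 + 2*w^2 - 20*w - 24) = (w - 5)*(w + 2)*(w^3 + 3*w^2 - 4*w - 12) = (w - 5)*(w + 2)^2*(w^2 + w - 6) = (w - 5)*(w - 2)*(w + 2)^2*(w + 3)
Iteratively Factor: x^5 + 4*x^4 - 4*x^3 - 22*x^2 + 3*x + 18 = (x - 2)*(x^4 + 6*x^3 + 8*x^2 - 6*x - 9) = (x - 2)*(x + 3)*(x^3 + 3*x^2 - x - 3) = (x - 2)*(x + 3)^2*(x^2 - 1) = (x - 2)*(x + 1)*(x + 3)^2*(x - 1)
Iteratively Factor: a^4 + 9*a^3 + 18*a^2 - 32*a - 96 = (a - 2)*(a^3 + 11*a^2 + 40*a + 48) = (a - 2)*(a + 4)*(a^2 + 7*a + 12) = (a - 2)*(a + 4)^2*(a + 3)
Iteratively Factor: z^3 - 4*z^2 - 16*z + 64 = (z - 4)*(z^2 - 16) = (z - 4)^2*(z + 4)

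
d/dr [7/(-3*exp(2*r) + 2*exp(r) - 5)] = (42*exp(r) - 14)*exp(r)/(3*exp(2*r) - 2*exp(r) + 5)^2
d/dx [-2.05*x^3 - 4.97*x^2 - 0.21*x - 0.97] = -6.15*x^2 - 9.94*x - 0.21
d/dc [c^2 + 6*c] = 2*c + 6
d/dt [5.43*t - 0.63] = 5.43000000000000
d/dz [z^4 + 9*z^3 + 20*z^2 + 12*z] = 4*z^3 + 27*z^2 + 40*z + 12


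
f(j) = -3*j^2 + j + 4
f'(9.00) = -53.00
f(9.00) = -230.00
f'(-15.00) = 91.00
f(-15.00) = -686.00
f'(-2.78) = 17.68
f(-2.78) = -21.97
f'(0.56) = -2.36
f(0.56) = 3.62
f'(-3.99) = 24.94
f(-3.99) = -47.75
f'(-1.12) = 7.72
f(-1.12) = -0.88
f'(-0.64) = 4.84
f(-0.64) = 2.13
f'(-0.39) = 3.34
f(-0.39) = 3.15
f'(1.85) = -10.10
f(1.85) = -4.42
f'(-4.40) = 27.40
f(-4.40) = -58.48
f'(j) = 1 - 6*j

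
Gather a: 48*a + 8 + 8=48*a + 16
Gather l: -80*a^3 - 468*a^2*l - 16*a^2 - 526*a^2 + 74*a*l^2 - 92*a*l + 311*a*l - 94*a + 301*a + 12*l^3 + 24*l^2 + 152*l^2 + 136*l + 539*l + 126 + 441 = -80*a^3 - 542*a^2 + 207*a + 12*l^3 + l^2*(74*a + 176) + l*(-468*a^2 + 219*a + 675) + 567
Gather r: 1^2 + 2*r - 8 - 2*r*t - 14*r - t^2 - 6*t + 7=r*(-2*t - 12) - t^2 - 6*t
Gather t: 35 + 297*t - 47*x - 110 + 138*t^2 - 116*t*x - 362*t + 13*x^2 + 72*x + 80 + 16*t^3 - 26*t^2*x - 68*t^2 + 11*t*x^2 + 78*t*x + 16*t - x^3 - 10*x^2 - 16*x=16*t^3 + t^2*(70 - 26*x) + t*(11*x^2 - 38*x - 49) - x^3 + 3*x^2 + 9*x + 5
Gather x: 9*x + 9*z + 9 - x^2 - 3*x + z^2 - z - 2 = -x^2 + 6*x + z^2 + 8*z + 7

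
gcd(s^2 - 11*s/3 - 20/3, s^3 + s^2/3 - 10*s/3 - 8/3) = s + 4/3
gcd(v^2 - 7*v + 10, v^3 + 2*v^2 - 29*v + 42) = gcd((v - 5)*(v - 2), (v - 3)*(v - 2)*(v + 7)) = v - 2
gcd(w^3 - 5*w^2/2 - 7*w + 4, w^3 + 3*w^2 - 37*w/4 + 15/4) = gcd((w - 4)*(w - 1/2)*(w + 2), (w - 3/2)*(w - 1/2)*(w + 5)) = w - 1/2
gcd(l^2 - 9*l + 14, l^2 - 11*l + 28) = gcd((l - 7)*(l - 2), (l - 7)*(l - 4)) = l - 7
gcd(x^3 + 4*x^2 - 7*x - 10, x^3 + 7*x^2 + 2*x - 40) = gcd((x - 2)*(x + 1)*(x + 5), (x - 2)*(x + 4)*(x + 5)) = x^2 + 3*x - 10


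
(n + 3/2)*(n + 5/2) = n^2 + 4*n + 15/4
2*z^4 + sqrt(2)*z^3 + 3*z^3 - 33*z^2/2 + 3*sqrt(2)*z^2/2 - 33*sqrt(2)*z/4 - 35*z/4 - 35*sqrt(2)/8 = (z - 5/2)*(z + 7/2)*(sqrt(2)*z + 1)*(sqrt(2)*z + sqrt(2)/2)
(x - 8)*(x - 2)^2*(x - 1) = x^4 - 13*x^3 + 48*x^2 - 68*x + 32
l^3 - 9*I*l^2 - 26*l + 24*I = (l - 4*I)*(l - 3*I)*(l - 2*I)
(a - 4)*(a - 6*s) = a^2 - 6*a*s - 4*a + 24*s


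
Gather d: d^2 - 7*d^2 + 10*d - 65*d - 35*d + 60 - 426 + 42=-6*d^2 - 90*d - 324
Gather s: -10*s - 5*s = -15*s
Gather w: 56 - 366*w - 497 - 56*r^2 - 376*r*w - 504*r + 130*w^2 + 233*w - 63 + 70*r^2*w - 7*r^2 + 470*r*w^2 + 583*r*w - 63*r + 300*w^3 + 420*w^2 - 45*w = -63*r^2 - 567*r + 300*w^3 + w^2*(470*r + 550) + w*(70*r^2 + 207*r - 178) - 504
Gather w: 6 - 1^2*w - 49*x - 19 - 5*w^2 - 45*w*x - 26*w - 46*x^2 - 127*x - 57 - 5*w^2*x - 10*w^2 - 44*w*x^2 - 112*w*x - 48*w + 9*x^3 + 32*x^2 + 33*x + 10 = w^2*(-5*x - 15) + w*(-44*x^2 - 157*x - 75) + 9*x^3 - 14*x^2 - 143*x - 60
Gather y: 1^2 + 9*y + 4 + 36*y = 45*y + 5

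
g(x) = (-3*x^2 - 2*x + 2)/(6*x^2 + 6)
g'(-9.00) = 0.01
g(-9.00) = -0.45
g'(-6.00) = 0.02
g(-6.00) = -0.42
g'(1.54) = -0.19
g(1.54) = -0.41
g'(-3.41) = 0.06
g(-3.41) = -0.34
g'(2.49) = -0.05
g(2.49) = -0.50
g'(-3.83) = 0.04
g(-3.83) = -0.37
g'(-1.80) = 0.21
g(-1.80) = -0.16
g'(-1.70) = 0.23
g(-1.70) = -0.14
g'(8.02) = 0.00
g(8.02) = -0.53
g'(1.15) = -0.34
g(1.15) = -0.31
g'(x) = -12*x*(-3*x^2 - 2*x + 2)/(6*x^2 + 6)^2 + (-6*x - 2)/(6*x^2 + 6)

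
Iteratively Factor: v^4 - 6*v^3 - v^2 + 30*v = (v)*(v^3 - 6*v^2 - v + 30) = v*(v - 3)*(v^2 - 3*v - 10) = v*(v - 5)*(v - 3)*(v + 2)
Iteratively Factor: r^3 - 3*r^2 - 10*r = (r - 5)*(r^2 + 2*r) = (r - 5)*(r + 2)*(r)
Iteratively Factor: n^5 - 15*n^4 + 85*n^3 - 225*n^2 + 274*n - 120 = (n - 5)*(n^4 - 10*n^3 + 35*n^2 - 50*n + 24) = (n - 5)*(n - 4)*(n^3 - 6*n^2 + 11*n - 6) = (n - 5)*(n - 4)*(n - 3)*(n^2 - 3*n + 2) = (n - 5)*(n - 4)*(n - 3)*(n - 2)*(n - 1)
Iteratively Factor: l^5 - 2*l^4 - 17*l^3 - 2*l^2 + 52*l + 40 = (l - 5)*(l^4 + 3*l^3 - 2*l^2 - 12*l - 8) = (l - 5)*(l + 2)*(l^3 + l^2 - 4*l - 4) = (l - 5)*(l + 2)^2*(l^2 - l - 2) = (l - 5)*(l + 1)*(l + 2)^2*(l - 2)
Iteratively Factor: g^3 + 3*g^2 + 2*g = (g + 1)*(g^2 + 2*g) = g*(g + 1)*(g + 2)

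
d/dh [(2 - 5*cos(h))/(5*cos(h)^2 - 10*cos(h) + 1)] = 5*(-5*cos(h)^2 + 4*cos(h) - 3)*sin(h)/(5*sin(h)^2 + 10*cos(h) - 6)^2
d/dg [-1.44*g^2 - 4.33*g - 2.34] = -2.88*g - 4.33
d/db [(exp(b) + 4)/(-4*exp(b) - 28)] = -3*exp(b)/(4*(exp(b) + 7)^2)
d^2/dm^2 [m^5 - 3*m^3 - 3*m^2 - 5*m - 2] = 20*m^3 - 18*m - 6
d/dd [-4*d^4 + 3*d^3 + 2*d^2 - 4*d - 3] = -16*d^3 + 9*d^2 + 4*d - 4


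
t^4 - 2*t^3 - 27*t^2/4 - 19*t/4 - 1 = (t - 4)*(t + 1/2)^2*(t + 1)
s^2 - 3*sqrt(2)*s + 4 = (s - 2*sqrt(2))*(s - sqrt(2))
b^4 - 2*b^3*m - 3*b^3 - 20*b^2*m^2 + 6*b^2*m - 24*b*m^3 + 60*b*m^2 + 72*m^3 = (b - 3)*(b - 6*m)*(b + 2*m)^2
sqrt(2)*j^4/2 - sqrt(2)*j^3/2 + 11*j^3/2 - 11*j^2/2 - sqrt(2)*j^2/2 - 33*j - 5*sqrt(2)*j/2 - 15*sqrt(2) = (j - 3)*(j + sqrt(2)/2)*(j + 5*sqrt(2))*(sqrt(2)*j/2 + sqrt(2))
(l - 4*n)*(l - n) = l^2 - 5*l*n + 4*n^2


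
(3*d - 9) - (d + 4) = 2*d - 13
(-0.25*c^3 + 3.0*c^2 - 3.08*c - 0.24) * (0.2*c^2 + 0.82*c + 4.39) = -0.05*c^5 + 0.395*c^4 + 0.7465*c^3 + 10.5964*c^2 - 13.718*c - 1.0536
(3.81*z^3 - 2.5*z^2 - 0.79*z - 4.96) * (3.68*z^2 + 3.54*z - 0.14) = 14.0208*z^5 + 4.2874*z^4 - 12.2906*z^3 - 20.6994*z^2 - 17.4478*z + 0.6944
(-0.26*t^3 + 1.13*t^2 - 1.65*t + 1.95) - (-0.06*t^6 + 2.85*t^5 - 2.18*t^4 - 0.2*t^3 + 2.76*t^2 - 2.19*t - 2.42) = 0.06*t^6 - 2.85*t^5 + 2.18*t^4 - 0.06*t^3 - 1.63*t^2 + 0.54*t + 4.37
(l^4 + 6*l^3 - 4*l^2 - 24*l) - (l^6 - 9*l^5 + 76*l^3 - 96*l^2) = -l^6 + 9*l^5 + l^4 - 70*l^3 + 92*l^2 - 24*l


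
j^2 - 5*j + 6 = (j - 3)*(j - 2)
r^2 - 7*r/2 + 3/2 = (r - 3)*(r - 1/2)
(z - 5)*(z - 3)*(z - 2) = z^3 - 10*z^2 + 31*z - 30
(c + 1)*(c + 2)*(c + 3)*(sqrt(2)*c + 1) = sqrt(2)*c^4 + c^3 + 6*sqrt(2)*c^3 + 6*c^2 + 11*sqrt(2)*c^2 + 6*sqrt(2)*c + 11*c + 6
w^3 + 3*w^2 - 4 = (w - 1)*(w + 2)^2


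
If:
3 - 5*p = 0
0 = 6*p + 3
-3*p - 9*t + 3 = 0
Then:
No Solution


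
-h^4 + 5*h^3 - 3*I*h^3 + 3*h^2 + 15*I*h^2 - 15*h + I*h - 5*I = (h - 5)*(h + I)*(-I*h + 1)^2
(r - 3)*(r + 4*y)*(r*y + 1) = r^3*y + 4*r^2*y^2 - 3*r^2*y + r^2 - 12*r*y^2 + 4*r*y - 3*r - 12*y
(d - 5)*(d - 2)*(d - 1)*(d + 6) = d^4 - 2*d^3 - 31*d^2 + 92*d - 60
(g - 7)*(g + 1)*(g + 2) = g^3 - 4*g^2 - 19*g - 14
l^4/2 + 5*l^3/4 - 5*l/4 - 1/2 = (l/2 + 1)*(l - 1)*(l + 1/2)*(l + 1)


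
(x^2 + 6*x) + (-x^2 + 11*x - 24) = 17*x - 24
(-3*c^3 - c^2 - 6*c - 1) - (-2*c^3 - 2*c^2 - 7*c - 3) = -c^3 + c^2 + c + 2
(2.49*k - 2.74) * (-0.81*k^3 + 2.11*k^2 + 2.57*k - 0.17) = -2.0169*k^4 + 7.4733*k^3 + 0.6179*k^2 - 7.4651*k + 0.4658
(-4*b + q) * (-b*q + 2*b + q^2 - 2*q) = 4*b^2*q - 8*b^2 - 5*b*q^2 + 10*b*q + q^3 - 2*q^2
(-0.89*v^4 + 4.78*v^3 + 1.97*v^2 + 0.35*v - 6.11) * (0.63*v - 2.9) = -0.5607*v^5 + 5.5924*v^4 - 12.6209*v^3 - 5.4925*v^2 - 4.8643*v + 17.719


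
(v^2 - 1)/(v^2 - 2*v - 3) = (v - 1)/(v - 3)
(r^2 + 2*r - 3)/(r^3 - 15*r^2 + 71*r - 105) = (r^2 + 2*r - 3)/(r^3 - 15*r^2 + 71*r - 105)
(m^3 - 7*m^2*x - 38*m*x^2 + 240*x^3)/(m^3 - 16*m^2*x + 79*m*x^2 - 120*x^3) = (-m - 6*x)/(-m + 3*x)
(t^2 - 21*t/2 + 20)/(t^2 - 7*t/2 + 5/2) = (t - 8)/(t - 1)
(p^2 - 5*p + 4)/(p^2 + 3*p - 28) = (p - 1)/(p + 7)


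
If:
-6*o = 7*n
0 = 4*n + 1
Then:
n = -1/4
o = 7/24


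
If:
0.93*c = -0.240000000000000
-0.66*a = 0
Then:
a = 0.00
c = -0.26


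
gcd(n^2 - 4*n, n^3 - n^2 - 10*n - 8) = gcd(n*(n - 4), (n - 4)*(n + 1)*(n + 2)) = n - 4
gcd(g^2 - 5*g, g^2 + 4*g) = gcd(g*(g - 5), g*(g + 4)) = g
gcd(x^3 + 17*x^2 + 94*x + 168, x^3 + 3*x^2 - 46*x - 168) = x^2 + 10*x + 24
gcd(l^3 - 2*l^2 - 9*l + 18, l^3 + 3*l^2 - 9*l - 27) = l^2 - 9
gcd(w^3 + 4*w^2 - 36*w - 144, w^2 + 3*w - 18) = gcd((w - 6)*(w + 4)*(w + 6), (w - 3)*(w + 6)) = w + 6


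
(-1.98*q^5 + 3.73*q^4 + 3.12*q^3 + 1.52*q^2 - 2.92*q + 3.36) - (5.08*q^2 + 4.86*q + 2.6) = -1.98*q^5 + 3.73*q^4 + 3.12*q^3 - 3.56*q^2 - 7.78*q + 0.76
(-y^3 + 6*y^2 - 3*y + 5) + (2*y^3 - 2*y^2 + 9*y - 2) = y^3 + 4*y^2 + 6*y + 3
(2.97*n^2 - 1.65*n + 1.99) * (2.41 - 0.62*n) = -1.8414*n^3 + 8.1807*n^2 - 5.2103*n + 4.7959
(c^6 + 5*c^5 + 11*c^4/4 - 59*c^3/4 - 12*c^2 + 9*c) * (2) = 2*c^6 + 10*c^5 + 11*c^4/2 - 59*c^3/2 - 24*c^2 + 18*c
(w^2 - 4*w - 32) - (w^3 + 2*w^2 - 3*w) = -w^3 - w^2 - w - 32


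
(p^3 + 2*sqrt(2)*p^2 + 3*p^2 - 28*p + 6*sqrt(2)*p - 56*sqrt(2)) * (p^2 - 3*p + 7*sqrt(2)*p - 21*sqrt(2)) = p^5 + 9*sqrt(2)*p^4 - 9*p^3 - 333*sqrt(2)*p^2 + 84*p^2 - 1036*p + 756*sqrt(2)*p + 2352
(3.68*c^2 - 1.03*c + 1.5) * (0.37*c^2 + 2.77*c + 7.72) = 1.3616*c^4 + 9.8125*c^3 + 26.1115*c^2 - 3.7966*c + 11.58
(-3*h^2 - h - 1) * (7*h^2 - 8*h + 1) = -21*h^4 + 17*h^3 - 2*h^2 + 7*h - 1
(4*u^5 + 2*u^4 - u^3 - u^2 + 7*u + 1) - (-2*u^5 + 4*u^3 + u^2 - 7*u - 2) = 6*u^5 + 2*u^4 - 5*u^3 - 2*u^2 + 14*u + 3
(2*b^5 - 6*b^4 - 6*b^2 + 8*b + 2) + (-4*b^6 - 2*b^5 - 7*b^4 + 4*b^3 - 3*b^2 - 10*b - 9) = -4*b^6 - 13*b^4 + 4*b^3 - 9*b^2 - 2*b - 7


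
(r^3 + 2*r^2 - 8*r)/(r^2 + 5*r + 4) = r*(r - 2)/(r + 1)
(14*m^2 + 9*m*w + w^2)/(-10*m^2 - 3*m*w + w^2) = (7*m + w)/(-5*m + w)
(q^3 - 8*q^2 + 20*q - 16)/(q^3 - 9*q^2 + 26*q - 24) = (q - 2)/(q - 3)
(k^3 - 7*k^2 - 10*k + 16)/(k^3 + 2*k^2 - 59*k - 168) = (k^2 + k - 2)/(k^2 + 10*k + 21)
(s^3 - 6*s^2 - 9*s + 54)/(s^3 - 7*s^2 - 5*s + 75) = (s^2 - 9*s + 18)/(s^2 - 10*s + 25)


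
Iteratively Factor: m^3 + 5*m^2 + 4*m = (m + 1)*(m^2 + 4*m) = (m + 1)*(m + 4)*(m)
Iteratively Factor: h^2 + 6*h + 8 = (h + 2)*(h + 4)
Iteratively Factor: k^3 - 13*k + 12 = (k - 3)*(k^2 + 3*k - 4) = (k - 3)*(k + 4)*(k - 1)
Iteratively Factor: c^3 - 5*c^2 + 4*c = (c - 1)*(c^2 - 4*c) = c*(c - 1)*(c - 4)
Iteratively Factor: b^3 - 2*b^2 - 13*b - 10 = (b + 1)*(b^2 - 3*b - 10) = (b - 5)*(b + 1)*(b + 2)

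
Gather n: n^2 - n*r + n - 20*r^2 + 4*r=n^2 + n*(1 - r) - 20*r^2 + 4*r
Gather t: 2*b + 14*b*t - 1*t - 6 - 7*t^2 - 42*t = 2*b - 7*t^2 + t*(14*b - 43) - 6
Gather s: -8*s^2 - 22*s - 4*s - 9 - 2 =-8*s^2 - 26*s - 11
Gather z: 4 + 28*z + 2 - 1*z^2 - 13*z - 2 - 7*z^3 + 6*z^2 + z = -7*z^3 + 5*z^2 + 16*z + 4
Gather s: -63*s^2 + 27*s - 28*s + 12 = -63*s^2 - s + 12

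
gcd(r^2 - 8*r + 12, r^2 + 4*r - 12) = r - 2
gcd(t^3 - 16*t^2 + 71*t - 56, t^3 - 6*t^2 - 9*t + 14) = t^2 - 8*t + 7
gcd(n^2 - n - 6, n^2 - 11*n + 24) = n - 3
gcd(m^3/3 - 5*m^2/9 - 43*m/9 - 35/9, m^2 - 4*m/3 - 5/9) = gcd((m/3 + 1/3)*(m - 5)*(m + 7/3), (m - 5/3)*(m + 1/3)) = 1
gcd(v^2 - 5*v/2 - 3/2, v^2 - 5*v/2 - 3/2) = v^2 - 5*v/2 - 3/2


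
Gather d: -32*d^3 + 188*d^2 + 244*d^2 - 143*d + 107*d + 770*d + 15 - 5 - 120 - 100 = -32*d^3 + 432*d^2 + 734*d - 210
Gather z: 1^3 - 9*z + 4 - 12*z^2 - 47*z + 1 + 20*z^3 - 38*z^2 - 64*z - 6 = 20*z^3 - 50*z^2 - 120*z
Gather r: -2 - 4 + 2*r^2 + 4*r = 2*r^2 + 4*r - 6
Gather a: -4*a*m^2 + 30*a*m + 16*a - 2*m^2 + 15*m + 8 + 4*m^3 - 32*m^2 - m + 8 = a*(-4*m^2 + 30*m + 16) + 4*m^3 - 34*m^2 + 14*m + 16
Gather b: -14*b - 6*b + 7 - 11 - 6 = -20*b - 10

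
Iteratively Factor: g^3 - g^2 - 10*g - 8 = (g - 4)*(g^2 + 3*g + 2) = (g - 4)*(g + 2)*(g + 1)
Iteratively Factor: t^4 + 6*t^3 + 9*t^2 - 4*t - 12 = (t + 2)*(t^3 + 4*t^2 + t - 6) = (t + 2)^2*(t^2 + 2*t - 3) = (t + 2)^2*(t + 3)*(t - 1)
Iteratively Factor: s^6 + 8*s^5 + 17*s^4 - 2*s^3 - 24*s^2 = (s + 4)*(s^5 + 4*s^4 + s^3 - 6*s^2) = (s - 1)*(s + 4)*(s^4 + 5*s^3 + 6*s^2) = (s - 1)*(s + 2)*(s + 4)*(s^3 + 3*s^2) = s*(s - 1)*(s + 2)*(s + 4)*(s^2 + 3*s) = s*(s - 1)*(s + 2)*(s + 3)*(s + 4)*(s)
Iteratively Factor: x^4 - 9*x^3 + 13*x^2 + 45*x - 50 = (x - 5)*(x^3 - 4*x^2 - 7*x + 10) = (x - 5)^2*(x^2 + x - 2) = (x - 5)^2*(x - 1)*(x + 2)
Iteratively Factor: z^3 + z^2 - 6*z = (z - 2)*(z^2 + 3*z) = (z - 2)*(z + 3)*(z)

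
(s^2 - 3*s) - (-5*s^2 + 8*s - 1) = 6*s^2 - 11*s + 1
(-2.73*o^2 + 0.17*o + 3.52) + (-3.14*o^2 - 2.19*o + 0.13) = -5.87*o^2 - 2.02*o + 3.65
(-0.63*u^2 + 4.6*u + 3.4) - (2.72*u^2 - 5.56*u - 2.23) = -3.35*u^2 + 10.16*u + 5.63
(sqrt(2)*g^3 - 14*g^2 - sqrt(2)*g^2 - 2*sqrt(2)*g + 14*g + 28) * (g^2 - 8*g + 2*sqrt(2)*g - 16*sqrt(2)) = sqrt(2)*g^5 - 9*sqrt(2)*g^4 - 10*g^4 - 22*sqrt(2)*g^3 + 90*g^3 - 60*g^2 + 268*sqrt(2)*g^2 - 168*sqrt(2)*g - 160*g - 448*sqrt(2)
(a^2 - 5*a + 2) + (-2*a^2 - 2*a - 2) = -a^2 - 7*a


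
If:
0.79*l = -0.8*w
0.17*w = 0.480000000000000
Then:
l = -2.86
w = 2.82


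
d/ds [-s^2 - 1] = -2*s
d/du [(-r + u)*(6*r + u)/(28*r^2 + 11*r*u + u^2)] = 2*r*(103*r^2 + 34*r*u + 3*u^2)/(784*r^4 + 616*r^3*u + 177*r^2*u^2 + 22*r*u^3 + u^4)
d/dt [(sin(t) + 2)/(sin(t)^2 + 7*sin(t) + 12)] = (-4*sin(t) + cos(t)^2 - 3)*cos(t)/(sin(t)^2 + 7*sin(t) + 12)^2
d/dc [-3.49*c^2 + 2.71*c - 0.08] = 2.71 - 6.98*c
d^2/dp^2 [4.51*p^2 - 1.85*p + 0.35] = 9.02000000000000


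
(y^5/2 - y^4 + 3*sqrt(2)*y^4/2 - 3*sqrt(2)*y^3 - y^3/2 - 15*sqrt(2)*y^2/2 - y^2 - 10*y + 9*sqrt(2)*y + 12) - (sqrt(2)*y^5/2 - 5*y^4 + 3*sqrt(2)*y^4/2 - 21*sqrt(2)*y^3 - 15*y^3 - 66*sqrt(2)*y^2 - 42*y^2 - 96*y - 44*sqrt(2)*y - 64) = -sqrt(2)*y^5/2 + y^5/2 + 4*y^4 + 29*y^3/2 + 18*sqrt(2)*y^3 + 41*y^2 + 117*sqrt(2)*y^2/2 + 53*sqrt(2)*y + 86*y + 76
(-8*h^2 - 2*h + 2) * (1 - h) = 8*h^3 - 6*h^2 - 4*h + 2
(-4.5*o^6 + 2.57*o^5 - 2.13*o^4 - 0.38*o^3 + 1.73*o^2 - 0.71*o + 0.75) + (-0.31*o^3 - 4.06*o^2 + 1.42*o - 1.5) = -4.5*o^6 + 2.57*o^5 - 2.13*o^4 - 0.69*o^3 - 2.33*o^2 + 0.71*o - 0.75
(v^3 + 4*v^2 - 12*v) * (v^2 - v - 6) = v^5 + 3*v^4 - 22*v^3 - 12*v^2 + 72*v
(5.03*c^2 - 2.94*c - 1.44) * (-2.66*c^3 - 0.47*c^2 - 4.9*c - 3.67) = -13.3798*c^5 + 5.4563*c^4 - 19.4348*c^3 - 3.3773*c^2 + 17.8458*c + 5.2848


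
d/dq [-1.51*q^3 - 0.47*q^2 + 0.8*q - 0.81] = -4.53*q^2 - 0.94*q + 0.8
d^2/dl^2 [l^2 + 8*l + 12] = 2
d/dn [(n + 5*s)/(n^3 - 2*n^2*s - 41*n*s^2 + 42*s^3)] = (n^3 - 2*n^2*s - 41*n*s^2 + 42*s^3 + (n + 5*s)*(-3*n^2 + 4*n*s + 41*s^2))/(n^3 - 2*n^2*s - 41*n*s^2 + 42*s^3)^2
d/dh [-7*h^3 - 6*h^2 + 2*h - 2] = -21*h^2 - 12*h + 2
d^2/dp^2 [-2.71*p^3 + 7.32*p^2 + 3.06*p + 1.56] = 14.64 - 16.26*p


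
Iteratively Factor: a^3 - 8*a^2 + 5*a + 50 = (a - 5)*(a^2 - 3*a - 10) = (a - 5)*(a + 2)*(a - 5)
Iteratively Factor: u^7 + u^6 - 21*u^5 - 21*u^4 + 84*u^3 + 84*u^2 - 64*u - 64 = (u + 1)*(u^6 - 21*u^4 + 84*u^2 - 64) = (u - 4)*(u + 1)*(u^5 + 4*u^4 - 5*u^3 - 20*u^2 + 4*u + 16) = (u - 4)*(u + 1)*(u + 4)*(u^4 - 5*u^2 + 4) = (u - 4)*(u - 2)*(u + 1)*(u + 4)*(u^3 + 2*u^2 - u - 2) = (u - 4)*(u - 2)*(u - 1)*(u + 1)*(u + 4)*(u^2 + 3*u + 2) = (u - 4)*(u - 2)*(u - 1)*(u + 1)*(u + 2)*(u + 4)*(u + 1)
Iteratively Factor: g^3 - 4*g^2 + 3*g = (g - 3)*(g^2 - g) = g*(g - 3)*(g - 1)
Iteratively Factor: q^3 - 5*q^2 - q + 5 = (q - 1)*(q^2 - 4*q - 5) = (q - 1)*(q + 1)*(q - 5)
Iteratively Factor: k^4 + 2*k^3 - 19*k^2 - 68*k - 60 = (k + 3)*(k^3 - k^2 - 16*k - 20) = (k + 2)*(k + 3)*(k^2 - 3*k - 10) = (k - 5)*(k + 2)*(k + 3)*(k + 2)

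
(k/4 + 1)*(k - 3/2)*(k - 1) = k^3/4 + 3*k^2/8 - 17*k/8 + 3/2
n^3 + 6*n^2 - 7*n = n*(n - 1)*(n + 7)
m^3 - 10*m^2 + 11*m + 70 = (m - 7)*(m - 5)*(m + 2)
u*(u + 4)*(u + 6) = u^3 + 10*u^2 + 24*u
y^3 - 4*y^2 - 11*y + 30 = (y - 5)*(y - 2)*(y + 3)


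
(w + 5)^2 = w^2 + 10*w + 25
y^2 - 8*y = y*(y - 8)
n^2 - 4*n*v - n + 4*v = (n - 1)*(n - 4*v)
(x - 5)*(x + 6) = x^2 + x - 30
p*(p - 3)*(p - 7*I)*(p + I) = p^4 - 3*p^3 - 6*I*p^3 + 7*p^2 + 18*I*p^2 - 21*p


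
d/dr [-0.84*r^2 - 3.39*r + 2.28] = -1.68*r - 3.39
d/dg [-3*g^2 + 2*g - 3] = 2 - 6*g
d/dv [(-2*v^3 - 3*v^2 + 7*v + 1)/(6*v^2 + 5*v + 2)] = (-12*v^4 - 20*v^3 - 69*v^2 - 24*v + 9)/(36*v^4 + 60*v^3 + 49*v^2 + 20*v + 4)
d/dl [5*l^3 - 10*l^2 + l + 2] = 15*l^2 - 20*l + 1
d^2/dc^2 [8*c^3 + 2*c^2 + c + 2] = 48*c + 4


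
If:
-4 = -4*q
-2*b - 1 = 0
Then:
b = -1/2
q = 1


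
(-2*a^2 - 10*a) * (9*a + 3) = -18*a^3 - 96*a^2 - 30*a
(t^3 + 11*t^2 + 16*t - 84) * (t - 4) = t^4 + 7*t^3 - 28*t^2 - 148*t + 336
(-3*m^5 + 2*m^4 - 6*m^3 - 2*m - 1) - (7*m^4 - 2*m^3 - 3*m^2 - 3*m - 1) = -3*m^5 - 5*m^4 - 4*m^3 + 3*m^2 + m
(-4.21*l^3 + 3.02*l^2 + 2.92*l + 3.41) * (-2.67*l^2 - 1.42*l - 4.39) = 11.2407*l^5 - 2.0852*l^4 + 6.3971*l^3 - 26.5089*l^2 - 17.661*l - 14.9699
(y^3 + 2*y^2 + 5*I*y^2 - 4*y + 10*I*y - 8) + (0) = y^3 + 2*y^2 + 5*I*y^2 - 4*y + 10*I*y - 8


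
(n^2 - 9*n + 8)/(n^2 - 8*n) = (n - 1)/n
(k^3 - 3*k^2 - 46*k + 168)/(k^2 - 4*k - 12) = (k^2 + 3*k - 28)/(k + 2)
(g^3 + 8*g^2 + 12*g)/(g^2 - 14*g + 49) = g*(g^2 + 8*g + 12)/(g^2 - 14*g + 49)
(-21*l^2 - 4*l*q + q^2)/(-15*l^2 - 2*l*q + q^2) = (-7*l + q)/(-5*l + q)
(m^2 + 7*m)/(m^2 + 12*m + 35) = m/(m + 5)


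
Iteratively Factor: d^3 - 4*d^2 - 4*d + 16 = (d - 4)*(d^2 - 4) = (d - 4)*(d - 2)*(d + 2)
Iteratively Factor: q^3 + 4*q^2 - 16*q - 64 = (q - 4)*(q^2 + 8*q + 16) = (q - 4)*(q + 4)*(q + 4)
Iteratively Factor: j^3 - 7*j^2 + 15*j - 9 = (j - 3)*(j^2 - 4*j + 3) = (j - 3)*(j - 1)*(j - 3)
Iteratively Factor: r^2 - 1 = (r - 1)*(r + 1)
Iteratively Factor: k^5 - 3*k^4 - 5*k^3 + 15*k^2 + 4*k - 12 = (k - 2)*(k^4 - k^3 - 7*k^2 + k + 6) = (k - 2)*(k + 1)*(k^3 - 2*k^2 - 5*k + 6) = (k - 2)*(k - 1)*(k + 1)*(k^2 - k - 6) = (k - 2)*(k - 1)*(k + 1)*(k + 2)*(k - 3)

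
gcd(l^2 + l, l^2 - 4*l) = l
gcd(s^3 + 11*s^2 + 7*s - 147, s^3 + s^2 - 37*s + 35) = s + 7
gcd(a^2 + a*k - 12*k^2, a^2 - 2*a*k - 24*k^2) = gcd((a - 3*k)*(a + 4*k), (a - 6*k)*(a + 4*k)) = a + 4*k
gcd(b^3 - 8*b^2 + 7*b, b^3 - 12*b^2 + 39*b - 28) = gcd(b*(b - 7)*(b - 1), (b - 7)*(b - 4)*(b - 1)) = b^2 - 8*b + 7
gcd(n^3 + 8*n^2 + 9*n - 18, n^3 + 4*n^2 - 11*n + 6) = n^2 + 5*n - 6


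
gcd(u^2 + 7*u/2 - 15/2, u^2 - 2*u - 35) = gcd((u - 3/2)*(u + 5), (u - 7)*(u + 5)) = u + 5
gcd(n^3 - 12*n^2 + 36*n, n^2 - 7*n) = n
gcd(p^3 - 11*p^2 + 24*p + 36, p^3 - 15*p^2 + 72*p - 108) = p^2 - 12*p + 36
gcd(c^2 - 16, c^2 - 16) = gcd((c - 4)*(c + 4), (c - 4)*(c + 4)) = c^2 - 16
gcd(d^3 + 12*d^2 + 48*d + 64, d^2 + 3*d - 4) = d + 4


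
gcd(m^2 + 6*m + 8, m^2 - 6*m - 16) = m + 2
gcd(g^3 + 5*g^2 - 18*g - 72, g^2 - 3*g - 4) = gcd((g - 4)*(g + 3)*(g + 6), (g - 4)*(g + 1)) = g - 4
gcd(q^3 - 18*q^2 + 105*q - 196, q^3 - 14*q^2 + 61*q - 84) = q^2 - 11*q + 28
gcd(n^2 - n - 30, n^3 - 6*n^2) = n - 6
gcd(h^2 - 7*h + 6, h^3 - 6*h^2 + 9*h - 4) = h - 1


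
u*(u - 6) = u^2 - 6*u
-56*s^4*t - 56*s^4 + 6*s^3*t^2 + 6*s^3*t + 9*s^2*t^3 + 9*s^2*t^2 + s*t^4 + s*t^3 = (-2*s + t)*(4*s + t)*(7*s + t)*(s*t + s)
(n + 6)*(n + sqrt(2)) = n^2 + sqrt(2)*n + 6*n + 6*sqrt(2)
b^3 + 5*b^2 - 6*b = b*(b - 1)*(b + 6)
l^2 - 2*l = l*(l - 2)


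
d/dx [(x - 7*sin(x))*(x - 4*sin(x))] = -11*x*cos(x) + 2*x - 11*sin(x) + 28*sin(2*x)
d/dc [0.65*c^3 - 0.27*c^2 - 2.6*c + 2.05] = 1.95*c^2 - 0.54*c - 2.6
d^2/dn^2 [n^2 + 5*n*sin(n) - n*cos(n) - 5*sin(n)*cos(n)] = -5*n*sin(n) + n*cos(n) + 2*sin(n) + 10*sin(2*n) + 10*cos(n) + 2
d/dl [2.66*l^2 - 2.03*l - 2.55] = 5.32*l - 2.03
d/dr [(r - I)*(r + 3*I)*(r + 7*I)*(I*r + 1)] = 4*I*r^3 - 24*r^2 - 4*I*r - 32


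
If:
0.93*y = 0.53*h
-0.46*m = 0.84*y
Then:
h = 1.75471698113208*y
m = -1.82608695652174*y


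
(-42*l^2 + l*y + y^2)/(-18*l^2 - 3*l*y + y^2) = (7*l + y)/(3*l + y)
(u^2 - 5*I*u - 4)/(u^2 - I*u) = (u - 4*I)/u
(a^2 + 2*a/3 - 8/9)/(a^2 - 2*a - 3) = (-9*a^2 - 6*a + 8)/(9*(-a^2 + 2*a + 3))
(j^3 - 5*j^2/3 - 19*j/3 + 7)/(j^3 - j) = (j^2 - 2*j/3 - 7)/(j*(j + 1))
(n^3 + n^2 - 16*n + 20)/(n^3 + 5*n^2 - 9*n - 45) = (n^2 - 4*n + 4)/(n^2 - 9)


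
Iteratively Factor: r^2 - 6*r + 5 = (r - 5)*(r - 1)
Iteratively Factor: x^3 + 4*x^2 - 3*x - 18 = (x + 3)*(x^2 + x - 6) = (x + 3)^2*(x - 2)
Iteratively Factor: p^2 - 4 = (p - 2)*(p + 2)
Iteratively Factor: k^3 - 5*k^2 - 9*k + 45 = (k + 3)*(k^2 - 8*k + 15) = (k - 5)*(k + 3)*(k - 3)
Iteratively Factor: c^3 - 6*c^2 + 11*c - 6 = (c - 3)*(c^2 - 3*c + 2) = (c - 3)*(c - 1)*(c - 2)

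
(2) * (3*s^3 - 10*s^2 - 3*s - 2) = 6*s^3 - 20*s^2 - 6*s - 4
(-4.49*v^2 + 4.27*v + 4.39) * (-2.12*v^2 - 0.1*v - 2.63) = 9.5188*v^4 - 8.6034*v^3 + 2.0749*v^2 - 11.6691*v - 11.5457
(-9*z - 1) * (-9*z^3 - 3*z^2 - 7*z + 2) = 81*z^4 + 36*z^3 + 66*z^2 - 11*z - 2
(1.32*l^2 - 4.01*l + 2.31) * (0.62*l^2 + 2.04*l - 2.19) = 0.8184*l^4 + 0.2066*l^3 - 9.639*l^2 + 13.4943*l - 5.0589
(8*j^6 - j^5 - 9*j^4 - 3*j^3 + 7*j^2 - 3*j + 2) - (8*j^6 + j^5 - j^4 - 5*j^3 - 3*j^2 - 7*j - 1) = -2*j^5 - 8*j^4 + 2*j^3 + 10*j^2 + 4*j + 3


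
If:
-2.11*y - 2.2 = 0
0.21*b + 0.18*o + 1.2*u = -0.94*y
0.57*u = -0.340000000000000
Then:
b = 8.07563933530509 - 0.857142857142857*o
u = -0.60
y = -1.04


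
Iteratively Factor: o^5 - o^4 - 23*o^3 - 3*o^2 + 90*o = (o - 5)*(o^4 + 4*o^3 - 3*o^2 - 18*o) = (o - 5)*(o + 3)*(o^3 + o^2 - 6*o) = o*(o - 5)*(o + 3)*(o^2 + o - 6) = o*(o - 5)*(o + 3)^2*(o - 2)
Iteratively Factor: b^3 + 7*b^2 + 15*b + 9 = (b + 3)*(b^2 + 4*b + 3) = (b + 3)^2*(b + 1)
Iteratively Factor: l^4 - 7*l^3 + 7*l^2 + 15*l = (l + 1)*(l^3 - 8*l^2 + 15*l) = l*(l + 1)*(l^2 - 8*l + 15) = l*(l - 3)*(l + 1)*(l - 5)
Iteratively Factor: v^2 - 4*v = (v)*(v - 4)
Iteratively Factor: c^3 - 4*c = (c + 2)*(c^2 - 2*c) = c*(c + 2)*(c - 2)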